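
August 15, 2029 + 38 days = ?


Start: August 15, 2029
Add 38 days
August 15 → September 1: 31 - 15 + 1 = 17 days (38 - 17 = 21 left)
September 1 + 21 = September 22, 2029

September 22, 2029


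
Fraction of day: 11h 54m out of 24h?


0.4958 (49.58%)

Total minutes: 11×60 + 54 = 714
Day = 24×60 = 1440 minutes
Fraction = 714/1440 ≈ 0.4958
As a percentage: 714/1440 × 100 ≈ 49.58%


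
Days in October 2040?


31 days

Month: October (month 10)
October has 31 days


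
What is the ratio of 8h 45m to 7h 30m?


Duration 1: 525 minutes
Duration 2: 450 minutes
Ratio = 525:450
GCD = 75
Simplified = 7:6
As a decimal: 7/6 ≈ 1.17

7:6 (1.17)


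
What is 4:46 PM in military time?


Input: 4:46 PM
PM: 4 + 12 = 16

16:46


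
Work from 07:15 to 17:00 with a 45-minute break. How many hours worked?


9h 0m (540 minutes)

Total time = (17×60+0) - (7×60+15)
= 1020 - 435 = 585 min
Minus break: 585 - 45 = 540 min
= 9h 0m


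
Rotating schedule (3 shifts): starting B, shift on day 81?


Shift A

Shifts: A, B, C
Start: B (index 1)
Day 81: (1 + 81 - 1) mod 3
= 81 mod 3
= 0
Index 0 → shift A


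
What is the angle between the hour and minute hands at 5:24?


18.0°

Hour hand = 5×30 + 24×0.5 = 162.0°
Minute hand = 24×6 = 144°
Difference = |162.0 - 144| = 18.0°


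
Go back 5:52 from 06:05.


00:13

Start: 365 minutes from midnight
Subtract: 352 minutes
Remaining: 365 - 352 = 13
Hours: 0, Minutes: 13


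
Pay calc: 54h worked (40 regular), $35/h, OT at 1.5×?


$2135.00

Regular: 40h × $35 = $1400.00
Overtime: 54 - 40 = 14h
OT pay: 14h × $35 × 1.5 = $735.00
Total = $1400.00 + $735.00 = $2135.00


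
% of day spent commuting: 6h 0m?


25.0%

Time: 360 minutes
Day: 1440 minutes
Percentage = (360/1440) × 100 = 25.0%


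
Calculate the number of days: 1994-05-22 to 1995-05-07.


350 days

From May 22, 1994 to May 7, 1995
Rest of May 1994: 31 - 22 = 9
Full months: June 30, July 31, August 31, September 30, October 31, November 30, December 31, January 31, February 1995 28, March 31, April 30
Days into May 1995: 7
Total = 9 + 30 + 31 + 31 + 30 + 31 + 30 + 31 + 31 + 28 + 31 + 30 + 7 = 350 days


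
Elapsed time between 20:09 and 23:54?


3h 45m

End time in minutes: 23×60 + 54 = 1434
Start time in minutes: 20×60 + 9 = 1209
Difference = 1434 - 1209 = 225 minutes
= 3 hours 45 minutes


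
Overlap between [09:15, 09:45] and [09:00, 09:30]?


15 minutes

Meeting A: 555-585 (in minutes from midnight)
Meeting B: 540-570
Overlap start = max(555, 540) = 555
Overlap end = min(585, 570) = 570
Overlap = max(0, 570 - 555) = 15 min


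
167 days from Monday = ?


Sunday

Start: Monday (index 0)
(0 + 167) mod 7
= 167 mod 7
= 6
Index 6 → Sunday


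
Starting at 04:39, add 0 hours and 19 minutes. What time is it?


04:58

Start: 279 minutes from midnight
Add: 19 minutes
Total: 298 minutes
Hours: 298 ÷ 60 = 4 remainder 58


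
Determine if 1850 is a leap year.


Rules: divisible by 4 AND (not by 100 OR by 400)
1850 ÷ 4 = 462 remainder 2 → not divisible by 4
Not divisible by 4 → not a leap year

No


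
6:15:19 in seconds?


Hours: 6 × 3600 = 21600
Minutes: 15 × 60 = 900
Seconds: 19
Total = 21600 + 900 + 19 = 22519

22519 seconds


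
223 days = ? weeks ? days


Weeks: 223 ÷ 7 = 31 remainder 6

31 weeks 6 days


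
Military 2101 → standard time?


9:01 PM

Hour: 21
21 - 12 = 9 → PM


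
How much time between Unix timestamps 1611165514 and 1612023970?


858456 seconds (238.5 hours / 9.94 days)

Difference = 1612023970 - 1611165514 = 858456 seconds
In hours: 858456 / 3600 ≈ 238.5
In days: 858456 / 86400 ≈ 9.94


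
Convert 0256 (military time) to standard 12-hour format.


Hour: 2
2 < 12 → AM

2:56 AM


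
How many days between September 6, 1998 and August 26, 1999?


From September 6, 1998 to August 26, 1999
Rest of September 1998: 30 - 6 = 24
Full months: October 31, November 30, December 31, January 31, February 1999 28, March 31, April 30, May 31, June 30, July 31
Days into August 1999: 26
Total = 24 + 31 + 30 + 31 + 31 + 28 + 31 + 30 + 31 + 30 + 31 + 26 = 354 days

354 days


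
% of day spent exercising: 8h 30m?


Time: 510 minutes
Day: 1440 minutes
Percentage = (510/1440) × 100 ≈ 35.4%

35.4%


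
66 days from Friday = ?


Start: Friday (index 4)
(4 + 66) mod 7
= 70 mod 7
= 0
Index 0 → Monday

Monday


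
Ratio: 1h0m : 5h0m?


1:5 (0.20)

Duration 1: 60 minutes
Duration 2: 300 minutes
Ratio = 60:300
GCD = 60
Simplified = 1:5
As a decimal: 1/5 = 0.20


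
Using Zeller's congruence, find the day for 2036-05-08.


Zeller's congruence:
q=8, m=5, k=36, j=20
h = (8 + ⌊13×6/5⌋ + 36 + ⌊36/4⌋ + ⌊20/4⌋ - 2×20) mod 7
= (8 + 15 + 36 + 9 + 5 - 40) mod 7
= 33 mod 7 = 5
h=5 → Thursday

Thursday


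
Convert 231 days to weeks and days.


33 weeks 0 days

Weeks: 231 ÷ 7 = 33 remainder 0


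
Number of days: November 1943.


Month: November (month 11)
November has 30 days

30 days


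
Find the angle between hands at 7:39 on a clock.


Hour hand = 7×30 + 39×0.5 = 229.5°
Minute hand = 39×6 = 234°
Difference = |229.5 - 234| = 4.5°

4.5°


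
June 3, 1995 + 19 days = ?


June 22, 1995

Start: June 3, 1995
Add 19 days
June 3 + 19 = June 22, 1995


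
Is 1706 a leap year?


No

Rules: divisible by 4 AND (not by 100 OR by 400)
1706 ÷ 4 = 426 remainder 2 → not divisible by 4
Not divisible by 4 → not a leap year


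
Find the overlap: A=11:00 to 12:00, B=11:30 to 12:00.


Meeting A: 660-720 (in minutes from midnight)
Meeting B: 690-720
Overlap start = max(660, 690) = 690
Overlap end = min(720, 720) = 720
Overlap = max(0, 720 - 690) = 30 min

30 minutes


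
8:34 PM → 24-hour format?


20:34

Input: 8:34 PM
PM: 8 + 12 = 20


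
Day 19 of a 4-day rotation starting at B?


Shifts: A, B, C, D
Start: B (index 1)
Day 19: (1 + 19 - 1) mod 4
= 19 mod 4
= 3
Index 3 → shift D

Shift D


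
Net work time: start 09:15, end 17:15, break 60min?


Total time = (17×60+15) - (9×60+15)
= 1035 - 555 = 480 min
Minus break: 480 - 60 = 420 min
= 7h 0m

7h 0m (420 minutes)


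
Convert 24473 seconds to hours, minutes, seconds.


6h 47m 53s

Hours: 24473 ÷ 3600 = 6 remainder 2873
Minutes: 2873 ÷ 60 = 47 remainder 53
Seconds: 53


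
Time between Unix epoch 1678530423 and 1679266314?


Difference = 1679266314 - 1678530423 = 735891 seconds
In hours: 735891 / 3600 ≈ 204.4
In days: 735891 / 86400 ≈ 8.52

735891 seconds (204.4 hours / 8.52 days)


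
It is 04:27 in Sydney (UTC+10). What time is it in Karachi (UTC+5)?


Time difference = UTC+5 - UTC+10 = -5 hours
New hour = (4 -5) mod 24
= -1 mod 24 = 23
Minutes unchanged → 23:27; -1 < 0 → previous day

23:27 (previous day)


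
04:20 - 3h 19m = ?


Start: 260 minutes from midnight
Subtract: 199 minutes
Remaining: 260 - 199 = 61
Hours: 1, Minutes: 1

01:01


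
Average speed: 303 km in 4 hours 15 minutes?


71.3 km/h

Distance: 303 km
Time: 4h 15m = 255 min = 255/60 = 17/4 hours
Speed = 303 ÷ (17/4) = 303 × 4 / 17 = 1212/17 ≈ 71.3 km/h


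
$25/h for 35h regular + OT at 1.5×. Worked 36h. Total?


$912.50

Regular: 35h × $25 = $875.00
Overtime: 36 - 35 = 1h
OT pay: 1h × $25 × 1.5 = $37.50
Total = $875.00 + $37.50 = $912.50


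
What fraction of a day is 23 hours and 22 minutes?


0.9736 (97.36%)

Total minutes: 23×60 + 22 = 1402
Day = 24×60 = 1440 minutes
Fraction = 1402/1440 ≈ 0.9736
As a percentage: 1402/1440 × 100 ≈ 97.36%


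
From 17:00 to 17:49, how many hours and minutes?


End time in minutes: 17×60 + 49 = 1069
Start time in minutes: 17×60 + 0 = 1020
Difference = 1069 - 1020 = 49 minutes
= 0 hours 49 minutes

0h 49m


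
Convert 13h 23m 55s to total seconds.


Hours: 13 × 3600 = 46800
Minutes: 23 × 60 = 1380
Seconds: 55
Total = 46800 + 1380 + 55 = 48235

48235 seconds


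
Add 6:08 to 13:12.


19:20

Start: 792 minutes from midnight
Add: 368 minutes
Total: 1160 minutes
Hours: 1160 ÷ 60 = 19 remainder 20


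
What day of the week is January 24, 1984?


Tuesday

Zeller's congruence:
q=24, m=13, k=83, j=19
h = (24 + ⌊13×14/5⌋ + 83 + ⌊83/4⌋ + ⌊19/4⌋ - 2×19) mod 7
= (24 + 36 + 83 + 20 + 4 - 38) mod 7
= 129 mod 7 = 3
h=3 → Tuesday


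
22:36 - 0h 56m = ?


Start: 1356 minutes from midnight
Subtract: 56 minutes
Remaining: 1356 - 56 = 1300
Hours: 21, Minutes: 40

21:40


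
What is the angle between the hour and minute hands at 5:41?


Hour hand = 5×30 + 41×0.5 = 170.5°
Minute hand = 41×6 = 246°
Difference = |170.5 - 246| = 75.5°

75.5°


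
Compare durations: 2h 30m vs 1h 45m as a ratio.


10:7 (1.43)

Duration 1: 150 minutes
Duration 2: 105 minutes
Ratio = 150:105
GCD = 15
Simplified = 10:7
As a decimal: 10/7 ≈ 1.43


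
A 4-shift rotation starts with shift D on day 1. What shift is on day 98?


Shifts: A, B, C, D
Start: D (index 3)
Day 98: (3 + 98 - 1) mod 4
= 100 mod 4
= 0
Index 0 → shift A

Shift A


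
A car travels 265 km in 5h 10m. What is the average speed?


51.3 km/h

Distance: 265 km
Time: 5h 10m = 310 min = 310/60 = 31/6 hours
Speed = 265 ÷ (31/6) = 265 × 6 / 31 = 1590/31 ≈ 51.3 km/h


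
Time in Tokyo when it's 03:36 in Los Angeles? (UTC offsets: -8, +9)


20:36

Time difference = UTC+9 - UTC-8 = +17 hours
New hour = (3 + 17) mod 24
= 20 mod 24 = 20
Minutes unchanged → 20:36


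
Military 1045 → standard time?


10:45 AM

Hour: 10
10 < 12 → AM


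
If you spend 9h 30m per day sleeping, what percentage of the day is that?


Time: 570 minutes
Day: 1440 minutes
Percentage = (570/1440) × 100 ≈ 39.6%

39.6%


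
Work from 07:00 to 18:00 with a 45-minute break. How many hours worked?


10h 15m (615 minutes)

Total time = (18×60+0) - (7×60+0)
= 1080 - 420 = 660 min
Minus break: 660 - 45 = 615 min
= 10h 15m


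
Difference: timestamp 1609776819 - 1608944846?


831973 seconds (231.1 hours / 9.63 days)

Difference = 1609776819 - 1608944846 = 831973 seconds
In hours: 831973 / 3600 ≈ 231.1
In days: 831973 / 86400 ≈ 9.63


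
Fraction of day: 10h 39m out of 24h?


Total minutes: 10×60 + 39 = 639
Day = 24×60 = 1440 minutes
Fraction = 639/1440 ≈ 0.4438
As a percentage: 639/1440 × 100 ≈ 44.38%

0.4438 (44.38%)


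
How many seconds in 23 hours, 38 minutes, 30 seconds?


85110 seconds

Hours: 23 × 3600 = 82800
Minutes: 38 × 60 = 2280
Seconds: 30
Total = 82800 + 2280 + 30 = 85110


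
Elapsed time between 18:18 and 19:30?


End time in minutes: 19×60 + 30 = 1170
Start time in minutes: 18×60 + 18 = 1098
Difference = 1170 - 1098 = 72 minutes
= 1 hours 12 minutes

1h 12m


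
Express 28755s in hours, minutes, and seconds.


Hours: 28755 ÷ 3600 = 7 remainder 3555
Minutes: 3555 ÷ 60 = 59 remainder 15
Seconds: 15

7h 59m 15s


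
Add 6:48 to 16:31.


23:19

Start: 991 minutes from midnight
Add: 408 minutes
Total: 1399 minutes
Hours: 1399 ÷ 60 = 23 remainder 19


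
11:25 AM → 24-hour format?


11:25

Input: 11:25 AM
AM hour stays: 11


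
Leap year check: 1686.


Rules: divisible by 4 AND (not by 100 OR by 400)
1686 ÷ 4 = 421 remainder 2 → not divisible by 4
Not divisible by 4 → not a leap year

No


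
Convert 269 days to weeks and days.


38 weeks 3 days

Weeks: 269 ÷ 7 = 38 remainder 3


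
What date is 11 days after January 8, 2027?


January 19, 2027

Start: January 8, 2027
Add 11 days
January 8 + 11 = January 19, 2027


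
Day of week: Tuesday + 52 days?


Start: Tuesday (index 1)
(1 + 52) mod 7
= 53 mod 7
= 4
Index 4 → Friday

Friday


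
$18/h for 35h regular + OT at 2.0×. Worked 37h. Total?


$702.00

Regular: 35h × $18 = $630.00
Overtime: 37 - 35 = 2h
OT pay: 2h × $18 × 2.0 = $72.00
Total = $630.00 + $72.00 = $702.00


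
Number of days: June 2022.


30 days

Month: June (month 6)
June has 30 days


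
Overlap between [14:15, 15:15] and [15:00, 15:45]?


15 minutes

Meeting A: 855-915 (in minutes from midnight)
Meeting B: 900-945
Overlap start = max(855, 900) = 900
Overlap end = min(915, 945) = 915
Overlap = max(0, 915 - 900) = 15 min


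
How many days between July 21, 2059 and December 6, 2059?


From July 21, 2059 to December 6, 2059
Rest of July 2059: 31 - 21 = 10
Full months: August 31, September 30, October 31, November 30
Days into December 2059: 6
Total = 10 + 31 + 30 + 31 + 30 + 6 = 138 days

138 days


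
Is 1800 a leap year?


Rules: divisible by 4 AND (not by 100 OR by 400)
1800 ÷ 4 = 450 exactly → divisible by 4
1800 ÷ 100 = 18 exactly → divisible by 100
1800 ÷ 400 = 4 remainder 200 → not divisible by 400
Divisible by 100 but not by 400 → not a leap year

No


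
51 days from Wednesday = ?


Start: Wednesday (index 2)
(2 + 51) mod 7
= 53 mod 7
= 4
Index 4 → Friday

Friday


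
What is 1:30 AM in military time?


Input: 1:30 AM
AM hour stays: 1

01:30


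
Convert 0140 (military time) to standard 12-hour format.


Hour: 1
1 < 12 → AM

1:40 AM


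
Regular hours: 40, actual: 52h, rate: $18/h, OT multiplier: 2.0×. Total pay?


Regular: 40h × $18 = $720.00
Overtime: 52 - 40 = 12h
OT pay: 12h × $18 × 2.0 = $432.00
Total = $720.00 + $432.00 = $1152.00

$1152.00


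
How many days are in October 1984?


Month: October (month 10)
October has 31 days

31 days


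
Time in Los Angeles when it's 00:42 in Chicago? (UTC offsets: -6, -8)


22:42 (previous day)

Time difference = UTC-8 - UTC-6 = -2 hours
New hour = (0 -2) mod 24
= -2 mod 24 = 22
Minutes unchanged → 22:42; -2 < 0 → previous day


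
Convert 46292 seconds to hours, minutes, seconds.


Hours: 46292 ÷ 3600 = 12 remainder 3092
Minutes: 3092 ÷ 60 = 51 remainder 32
Seconds: 32

12h 51m 32s


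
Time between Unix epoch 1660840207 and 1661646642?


806435 seconds (224.0 hours / 9.33 days)

Difference = 1661646642 - 1660840207 = 806435 seconds
In hours: 806435 / 3600 ≈ 224.0
In days: 806435 / 86400 ≈ 9.33


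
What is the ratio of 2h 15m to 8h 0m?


Duration 1: 135 minutes
Duration 2: 480 minutes
Ratio = 135:480
GCD = 15
Simplified = 9:32
As a decimal: 9/32 ≈ 0.28

9:32 (0.28)


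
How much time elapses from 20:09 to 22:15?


2h 6m

End time in minutes: 22×60 + 15 = 1335
Start time in minutes: 20×60 + 9 = 1209
Difference = 1335 - 1209 = 126 minutes
= 2 hours 6 minutes


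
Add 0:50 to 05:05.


05:55

Start: 305 minutes from midnight
Add: 50 minutes
Total: 355 minutes
Hours: 355 ÷ 60 = 5 remainder 55


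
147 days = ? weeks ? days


Weeks: 147 ÷ 7 = 21 remainder 0

21 weeks 0 days


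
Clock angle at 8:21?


124.5°

Hour hand = 8×30 + 21×0.5 = 250.5°
Minute hand = 21×6 = 126°
Difference = |250.5 - 126| = 124.5°


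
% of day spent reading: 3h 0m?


12.5%

Time: 180 minutes
Day: 1440 minutes
Percentage = (180/1440) × 100 = 12.5%


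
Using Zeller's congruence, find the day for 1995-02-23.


Thursday

Zeller's congruence:
q=23, m=14, k=94, j=19
h = (23 + ⌊13×15/5⌋ + 94 + ⌊94/4⌋ + ⌊19/4⌋ - 2×19) mod 7
= (23 + 39 + 94 + 23 + 4 - 38) mod 7
= 145 mod 7 = 5
h=5 → Thursday


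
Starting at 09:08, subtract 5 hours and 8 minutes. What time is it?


Start: 548 minutes from midnight
Subtract: 308 minutes
Remaining: 548 - 308 = 240
Hours: 4, Minutes: 0

04:00


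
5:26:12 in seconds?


Hours: 5 × 3600 = 18000
Minutes: 26 × 60 = 1560
Seconds: 12
Total = 18000 + 1560 + 12 = 19572

19572 seconds


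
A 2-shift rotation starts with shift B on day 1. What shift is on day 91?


Shift B

Shifts: A, B
Start: B (index 1)
Day 91: (1 + 91 - 1) mod 2
= 91 mod 2
= 1
Index 1 → shift B


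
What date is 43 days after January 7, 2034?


February 19, 2034

Start: January 7, 2034
Add 43 days
January 7 → February 1: 31 - 7 + 1 = 25 days (43 - 25 = 18 left)
February 1 + 18 = February 19, 2034


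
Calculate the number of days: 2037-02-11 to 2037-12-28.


320 days

From February 11, 2037 to December 28, 2037
Rest of February 2037: 28 - 11 = 17
Full months: March 31, April 30, May 31, June 30, July 31, August 31, September 30, October 31, November 30
Days into December 2037: 28
Total = 17 + 31 + 30 + 31 + 30 + 31 + 31 + 30 + 31 + 30 + 28 = 320 days


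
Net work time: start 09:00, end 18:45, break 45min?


9h 0m (540 minutes)

Total time = (18×60+45) - (9×60+0)
= 1125 - 540 = 585 min
Minus break: 585 - 45 = 540 min
= 9h 0m


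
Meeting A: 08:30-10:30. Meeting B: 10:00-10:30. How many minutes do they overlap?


Meeting A: 510-630 (in minutes from midnight)
Meeting B: 600-630
Overlap start = max(510, 600) = 600
Overlap end = min(630, 630) = 630
Overlap = max(0, 630 - 600) = 30 min

30 minutes


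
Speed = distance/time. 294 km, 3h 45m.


78.4 km/h

Distance: 294 km
Time: 3h 45m = 225 min = 225/60 = 15/4 hours
Speed = 294 ÷ (15/4) = 294 × 4 / 15 = 1176/15 = 78.4 km/h


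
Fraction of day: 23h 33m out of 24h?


0.9813 (98.13%)

Total minutes: 23×60 + 33 = 1413
Day = 24×60 = 1440 minutes
Fraction = 1413/1440 ≈ 0.9813
As a percentage: 1413/1440 × 100 ≈ 98.13%


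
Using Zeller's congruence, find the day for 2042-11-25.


Zeller's congruence:
q=25, m=11, k=42, j=20
h = (25 + ⌊13×12/5⌋ + 42 + ⌊42/4⌋ + ⌊20/4⌋ - 2×20) mod 7
= (25 + 31 + 42 + 10 + 5 - 40) mod 7
= 73 mod 7 = 3
h=3 → Tuesday

Tuesday


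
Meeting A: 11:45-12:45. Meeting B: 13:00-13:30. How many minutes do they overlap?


0 minutes

Meeting A: 705-765 (in minutes from midnight)
Meeting B: 780-810
Overlap start = max(705, 780) = 780
Overlap end = min(765, 810) = 765
Overlap = max(0, 765 - 780) = 0 min


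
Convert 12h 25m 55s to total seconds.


Hours: 12 × 3600 = 43200
Minutes: 25 × 60 = 1500
Seconds: 55
Total = 43200 + 1500 + 55 = 44755

44755 seconds


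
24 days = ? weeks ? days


3 weeks 3 days

Weeks: 24 ÷ 7 = 3 remainder 3


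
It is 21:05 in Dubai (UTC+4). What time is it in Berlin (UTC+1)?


18:05

Time difference = UTC+1 - UTC+4 = -3 hours
New hour = (21 -3) mod 24
= 18 mod 24 = 18
Minutes unchanged → 18:05


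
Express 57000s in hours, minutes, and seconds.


Hours: 57000 ÷ 3600 = 15 remainder 3000
Minutes: 3000 ÷ 60 = 50 remainder 0
Seconds: 0

15h 50m 0s


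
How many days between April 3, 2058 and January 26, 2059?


298 days

From April 3, 2058 to January 26, 2059
Rest of April 2058: 30 - 3 = 27
Full months: May 31, June 30, July 31, August 31, September 30, October 31, November 30, December 31
Days into January 2059: 26
Total = 27 + 31 + 30 + 31 + 31 + 30 + 31 + 30 + 31 + 26 = 298 days


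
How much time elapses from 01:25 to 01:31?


End time in minutes: 1×60 + 31 = 91
Start time in minutes: 1×60 + 25 = 85
Difference = 91 - 85 = 6 minutes
= 0 hours 6 minutes

0h 6m


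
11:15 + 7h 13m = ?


18:28

Start: 675 minutes from midnight
Add: 433 minutes
Total: 1108 minutes
Hours: 1108 ÷ 60 = 18 remainder 28


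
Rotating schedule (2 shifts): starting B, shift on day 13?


Shift B

Shifts: A, B
Start: B (index 1)
Day 13: (1 + 13 - 1) mod 2
= 13 mod 2
= 1
Index 1 → shift B


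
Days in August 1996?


Month: August (month 8)
August has 31 days

31 days


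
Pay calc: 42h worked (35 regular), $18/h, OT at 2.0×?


Regular: 35h × $18 = $630.00
Overtime: 42 - 35 = 7h
OT pay: 7h × $18 × 2.0 = $252.00
Total = $630.00 + $252.00 = $882.00

$882.00


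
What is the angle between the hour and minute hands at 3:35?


102.5°

Hour hand = 3×30 + 35×0.5 = 107.5°
Minute hand = 35×6 = 210°
Difference = |107.5 - 210| = 102.5°


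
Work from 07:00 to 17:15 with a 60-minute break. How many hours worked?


9h 15m (555 minutes)

Total time = (17×60+15) - (7×60+0)
= 1035 - 420 = 615 min
Minus break: 615 - 60 = 555 min
= 9h 15m


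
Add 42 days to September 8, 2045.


October 20, 2045

Start: September 8, 2045
Add 42 days
September 8 → October 1: 30 - 8 + 1 = 23 days (42 - 23 = 19 left)
October 1 + 19 = October 20, 2045


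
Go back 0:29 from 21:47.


Start: 1307 minutes from midnight
Subtract: 29 minutes
Remaining: 1307 - 29 = 1278
Hours: 21, Minutes: 18

21:18


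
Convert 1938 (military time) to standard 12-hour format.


Hour: 19
19 - 12 = 7 → PM

7:38 PM


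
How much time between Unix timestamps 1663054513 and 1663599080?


Difference = 1663599080 - 1663054513 = 544567 seconds
In hours: 544567 / 3600 ≈ 151.3
In days: 544567 / 86400 ≈ 6.30

544567 seconds (151.3 hours / 6.30 days)


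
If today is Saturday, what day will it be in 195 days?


Friday

Start: Saturday (index 5)
(5 + 195) mod 7
= 200 mod 7
= 4
Index 4 → Friday


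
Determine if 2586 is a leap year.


No

Rules: divisible by 4 AND (not by 100 OR by 400)
2586 ÷ 4 = 646 remainder 2 → not divisible by 4
Not divisible by 4 → not a leap year


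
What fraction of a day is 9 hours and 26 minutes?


Total minutes: 9×60 + 26 = 566
Day = 24×60 = 1440 minutes
Fraction = 566/1440 ≈ 0.3931
As a percentage: 566/1440 × 100 ≈ 39.31%

0.3931 (39.31%)


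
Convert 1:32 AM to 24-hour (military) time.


01:32

Input: 1:32 AM
AM hour stays: 1


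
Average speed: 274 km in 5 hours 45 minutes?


47.7 km/h

Distance: 274 km
Time: 5h 45m = 345 min = 345/60 = 23/4 hours
Speed = 274 ÷ (23/4) = 274 × 4 / 23 = 1096/23 ≈ 47.7 km/h


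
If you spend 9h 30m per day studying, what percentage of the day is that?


39.6%

Time: 570 minutes
Day: 1440 minutes
Percentage = (570/1440) × 100 ≈ 39.6%


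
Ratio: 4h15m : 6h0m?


Duration 1: 255 minutes
Duration 2: 360 minutes
Ratio = 255:360
GCD = 15
Simplified = 17:24
As a decimal: 17/24 ≈ 0.71

17:24 (0.71)


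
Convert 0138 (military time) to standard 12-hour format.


Hour: 1
1 < 12 → AM

1:38 AM


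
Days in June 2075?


Month: June (month 6)
June has 30 days

30 days


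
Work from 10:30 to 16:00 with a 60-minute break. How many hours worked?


Total time = (16×60+0) - (10×60+30)
= 960 - 630 = 330 min
Minus break: 330 - 60 = 270 min
= 4h 30m

4h 30m (270 minutes)


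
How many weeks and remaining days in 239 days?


34 weeks 1 days

Weeks: 239 ÷ 7 = 34 remainder 1


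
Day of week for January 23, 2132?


Zeller's congruence:
q=23, m=13, k=31, j=21
h = (23 + ⌊13×14/5⌋ + 31 + ⌊31/4⌋ + ⌊21/4⌋ - 2×21) mod 7
= (23 + 36 + 31 + 7 + 5 - 42) mod 7
= 60 mod 7 = 4
h=4 → Wednesday

Wednesday


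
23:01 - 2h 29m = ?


20:32

Start: 1381 minutes from midnight
Subtract: 149 minutes
Remaining: 1381 - 149 = 1232
Hours: 20, Minutes: 32


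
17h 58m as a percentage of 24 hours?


Total minutes: 17×60 + 58 = 1078
Day = 24×60 = 1440 minutes
Fraction = 1078/1440 ≈ 0.7486
As a percentage: 1078/1440 × 100 ≈ 74.86%

0.7486 (74.86%)


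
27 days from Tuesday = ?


Monday

Start: Tuesday (index 1)
(1 + 27) mod 7
= 28 mod 7
= 0
Index 0 → Monday


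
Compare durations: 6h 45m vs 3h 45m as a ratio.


9:5 (1.80)

Duration 1: 405 minutes
Duration 2: 225 minutes
Ratio = 405:225
GCD = 45
Simplified = 9:5
As a decimal: 9/5 = 1.80


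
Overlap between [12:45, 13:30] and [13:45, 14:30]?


Meeting A: 765-810 (in minutes from midnight)
Meeting B: 825-870
Overlap start = max(765, 825) = 825
Overlap end = min(810, 870) = 810
Overlap = max(0, 810 - 825) = 0 min

0 minutes


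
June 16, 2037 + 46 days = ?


August 1, 2037

Start: June 16, 2037
Add 46 days
June 16 → July 1: 30 - 16 + 1 = 15 days (46 - 15 = 31 left)
July 1 → August 1: 31 - 1 + 1 = 31 days (31 - 31 = 0 left)
Land exactly on August 1, 2037


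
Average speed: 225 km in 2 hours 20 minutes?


96.4 km/h

Distance: 225 km
Time: 2h 20m = 140 min = 140/60 = 7/3 hours
Speed = 225 ÷ (7/3) = 225 × 3 / 7 = 675/7 ≈ 96.4 km/h


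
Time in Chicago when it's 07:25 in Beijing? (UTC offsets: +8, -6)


Time difference = UTC-6 - UTC+8 = -14 hours
New hour = (7 -14) mod 24
= -7 mod 24 = 17
Minutes unchanged → 17:25; -7 < 0 → previous day

17:25 (previous day)


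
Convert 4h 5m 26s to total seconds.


14726 seconds

Hours: 4 × 3600 = 14400
Minutes: 5 × 60 = 300
Seconds: 26
Total = 14400 + 300 + 26 = 14726


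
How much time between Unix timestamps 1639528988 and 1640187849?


658861 seconds (183.0 hours / 7.63 days)

Difference = 1640187849 - 1639528988 = 658861 seconds
In hours: 658861 / 3600 ≈ 183.0
In days: 658861 / 86400 ≈ 7.63


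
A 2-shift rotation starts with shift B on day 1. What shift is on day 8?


Shifts: A, B
Start: B (index 1)
Day 8: (1 + 8 - 1) mod 2
= 8 mod 2
= 0
Index 0 → shift A

Shift A


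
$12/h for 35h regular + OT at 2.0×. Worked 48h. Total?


$732.00

Regular: 35h × $12 = $420.00
Overtime: 48 - 35 = 13h
OT pay: 13h × $12 × 2.0 = $312.00
Total = $420.00 + $312.00 = $732.00


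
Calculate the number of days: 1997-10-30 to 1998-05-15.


197 days

From October 30, 1997 to May 15, 1998
Rest of October 1997: 31 - 30 = 1
Full months: November 30, December 31, January 31, February 1998 28, March 31, April 30
Days into May 1998: 15
Total = 1 + 30 + 31 + 31 + 28 + 31 + 30 + 15 = 197 days


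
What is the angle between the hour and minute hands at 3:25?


47.5°

Hour hand = 3×30 + 25×0.5 = 102.5°
Minute hand = 25×6 = 150°
Difference = |102.5 - 150| = 47.5°


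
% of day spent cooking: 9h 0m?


37.5%

Time: 540 minutes
Day: 1440 minutes
Percentage = (540/1440) × 100 = 37.5%


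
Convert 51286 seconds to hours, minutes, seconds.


14h 14m 46s

Hours: 51286 ÷ 3600 = 14 remainder 886
Minutes: 886 ÷ 60 = 14 remainder 46
Seconds: 46


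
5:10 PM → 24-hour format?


Input: 5:10 PM
PM: 5 + 12 = 17

17:10


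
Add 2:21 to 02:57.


05:18

Start: 177 minutes from midnight
Add: 141 minutes
Total: 318 minutes
Hours: 318 ÷ 60 = 5 remainder 18


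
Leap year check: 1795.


No

Rules: divisible by 4 AND (not by 100 OR by 400)
1795 ÷ 4 = 448 remainder 3 → not divisible by 4
Not divisible by 4 → not a leap year


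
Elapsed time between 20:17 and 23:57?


3h 40m

End time in minutes: 23×60 + 57 = 1437
Start time in minutes: 20×60 + 17 = 1217
Difference = 1437 - 1217 = 220 minutes
= 3 hours 40 minutes


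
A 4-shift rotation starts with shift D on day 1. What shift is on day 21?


Shift D

Shifts: A, B, C, D
Start: D (index 3)
Day 21: (3 + 21 - 1) mod 4
= 23 mod 4
= 3
Index 3 → shift D


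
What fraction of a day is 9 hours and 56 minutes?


0.4139 (41.39%)

Total minutes: 9×60 + 56 = 596
Day = 24×60 = 1440 minutes
Fraction = 596/1440 ≈ 0.4139
As a percentage: 596/1440 × 100 ≈ 41.39%


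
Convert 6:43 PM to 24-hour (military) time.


18:43

Input: 6:43 PM
PM: 6 + 12 = 18


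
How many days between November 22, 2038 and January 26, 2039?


65 days

From November 22, 2038 to January 26, 2039
Rest of November 2038: 30 - 22 = 8
Full months: December 31
Days into January 2039: 26
Total = 8 + 31 + 26 = 65 days


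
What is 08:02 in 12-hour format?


8:02 AM

Hour: 8
8 < 12 → AM


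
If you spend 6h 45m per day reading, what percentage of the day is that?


28.1%

Time: 405 minutes
Day: 1440 minutes
Percentage = (405/1440) × 100 ≈ 28.1%


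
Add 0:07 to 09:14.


Start: 554 minutes from midnight
Add: 7 minutes
Total: 561 minutes
Hours: 561 ÷ 60 = 9 remainder 21

09:21


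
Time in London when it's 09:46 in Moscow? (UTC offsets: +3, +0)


06:46

Time difference = UTC+0 - UTC+3 = -3 hours
New hour = (9 -3) mod 24
= 6 mod 24 = 6
Minutes unchanged → 06:46


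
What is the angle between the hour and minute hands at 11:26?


173.0°

Hour hand = 11×30 + 26×0.5 = 343.0°
Minute hand = 26×6 = 156°
Difference = |343.0 - 156| = 187.0°
Since > 180°: 360 - 187.0 = 173.0°


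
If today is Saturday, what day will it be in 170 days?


Start: Saturday (index 5)
(5 + 170) mod 7
= 175 mod 7
= 0
Index 0 → Monday

Monday


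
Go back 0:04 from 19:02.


Start: 1142 minutes from midnight
Subtract: 4 minutes
Remaining: 1142 - 4 = 1138
Hours: 18, Minutes: 58

18:58


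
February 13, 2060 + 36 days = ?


March 20, 2060

Start: February 13, 2060
Add 36 days
February 13 → March 1: 29 - 13 + 1 = 17 days (36 - 17 = 19 left)
March 1 + 19 = March 20, 2060


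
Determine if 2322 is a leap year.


No

Rules: divisible by 4 AND (not by 100 OR by 400)
2322 ÷ 4 = 580 remainder 2 → not divisible by 4
Not divisible by 4 → not a leap year


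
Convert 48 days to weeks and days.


6 weeks 6 days

Weeks: 48 ÷ 7 = 6 remainder 6


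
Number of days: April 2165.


30 days

Month: April (month 4)
April has 30 days


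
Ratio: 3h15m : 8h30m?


Duration 1: 195 minutes
Duration 2: 510 minutes
Ratio = 195:510
GCD = 15
Simplified = 13:34
As a decimal: 13/34 ≈ 0.38

13:34 (0.38)


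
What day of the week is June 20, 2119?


Tuesday

Zeller's congruence:
q=20, m=6, k=19, j=21
h = (20 + ⌊13×7/5⌋ + 19 + ⌊19/4⌋ + ⌊21/4⌋ - 2×21) mod 7
= (20 + 18 + 19 + 4 + 5 - 42) mod 7
= 24 mod 7 = 3
h=3 → Tuesday


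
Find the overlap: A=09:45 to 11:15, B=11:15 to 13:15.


0 minutes

Meeting A: 585-675 (in minutes from midnight)
Meeting B: 675-795
Overlap start = max(585, 675) = 675
Overlap end = min(675, 795) = 675
Overlap = max(0, 675 - 675) = 0 min


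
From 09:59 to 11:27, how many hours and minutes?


1h 28m

End time in minutes: 11×60 + 27 = 687
Start time in minutes: 9×60 + 59 = 599
Difference = 687 - 599 = 88 minutes
= 1 hours 28 minutes


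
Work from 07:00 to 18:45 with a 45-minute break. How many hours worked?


11h 0m (660 minutes)

Total time = (18×60+45) - (7×60+0)
= 1125 - 420 = 705 min
Minus break: 705 - 45 = 660 min
= 11h 0m


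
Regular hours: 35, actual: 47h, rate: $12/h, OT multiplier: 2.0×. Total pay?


Regular: 35h × $12 = $420.00
Overtime: 47 - 35 = 12h
OT pay: 12h × $12 × 2.0 = $288.00
Total = $420.00 + $288.00 = $708.00

$708.00


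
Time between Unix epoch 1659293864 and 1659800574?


Difference = 1659800574 - 1659293864 = 506710 seconds
In hours: 506710 / 3600 ≈ 140.8
In days: 506710 / 86400 ≈ 5.86

506710 seconds (140.8 hours / 5.86 days)


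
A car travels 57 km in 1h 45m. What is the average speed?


Distance: 57 km
Time: 1h 45m = 105 min = 105/60 = 7/4 hours
Speed = 57 ÷ (7/4) = 57 × 4 / 7 = 228/7 ≈ 32.6 km/h

32.6 km/h


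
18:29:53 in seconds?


Hours: 18 × 3600 = 64800
Minutes: 29 × 60 = 1740
Seconds: 53
Total = 64800 + 1740 + 53 = 66593

66593 seconds


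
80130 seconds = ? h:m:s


22h 15m 30s

Hours: 80130 ÷ 3600 = 22 remainder 930
Minutes: 930 ÷ 60 = 15 remainder 30
Seconds: 30


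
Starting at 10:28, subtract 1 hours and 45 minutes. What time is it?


Start: 628 minutes from midnight
Subtract: 105 minutes
Remaining: 628 - 105 = 523
Hours: 8, Minutes: 43

08:43


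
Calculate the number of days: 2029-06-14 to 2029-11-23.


162 days

From June 14, 2029 to November 23, 2029
Rest of June 2029: 30 - 14 = 16
Full months: July 31, August 31, September 30, October 31
Days into November 2029: 23
Total = 16 + 31 + 31 + 30 + 31 + 23 = 162 days


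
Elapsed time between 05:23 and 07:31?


End time in minutes: 7×60 + 31 = 451
Start time in minutes: 5×60 + 23 = 323
Difference = 451 - 323 = 128 minutes
= 2 hours 8 minutes

2h 8m


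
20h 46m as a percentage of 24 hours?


0.8653 (86.53%)

Total minutes: 20×60 + 46 = 1246
Day = 24×60 = 1440 minutes
Fraction = 1246/1440 ≈ 0.8653
As a percentage: 1246/1440 × 100 ≈ 86.53%


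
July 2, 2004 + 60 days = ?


Start: July 2, 2004
Add 60 days
July 2 → August 1: 31 - 2 + 1 = 30 days (60 - 30 = 30 left)
August 1 + 30 = August 31, 2004

August 31, 2004


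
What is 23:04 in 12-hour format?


Hour: 23
23 - 12 = 11 → PM

11:04 PM


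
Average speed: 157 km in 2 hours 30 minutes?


Distance: 157 km
Time: 2h 30m = 150 min = 150/60 = 5/2 hours
Speed = 157 ÷ (5/2) = 157 × 2 / 5 = 314/5 = 62.8 km/h

62.8 km/h


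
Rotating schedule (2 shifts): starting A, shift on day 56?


Shifts: A, B
Start: A (index 0)
Day 56: (0 + 56 - 1) mod 2
= 55 mod 2
= 1
Index 1 → shift B

Shift B


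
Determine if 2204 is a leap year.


Rules: divisible by 4 AND (not by 100 OR by 400)
2204 ÷ 4 = 551 exactly → divisible by 4
2204 ÷ 100 = 22 remainder 4 → not divisible by 100
Divisible by 4 but not by 100 → leap year

Yes


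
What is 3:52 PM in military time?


15:52

Input: 3:52 PM
PM: 3 + 12 = 15


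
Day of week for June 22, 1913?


Sunday

Zeller's congruence:
q=22, m=6, k=13, j=19
h = (22 + ⌊13×7/5⌋ + 13 + ⌊13/4⌋ + ⌊19/4⌋ - 2×19) mod 7
= (22 + 18 + 13 + 3 + 4 - 38) mod 7
= 22 mod 7 = 1
h=1 → Sunday


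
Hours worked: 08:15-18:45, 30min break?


10h 0m (600 minutes)

Total time = (18×60+45) - (8×60+15)
= 1125 - 495 = 630 min
Minus break: 630 - 30 = 600 min
= 10h 0m


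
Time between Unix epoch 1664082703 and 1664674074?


591371 seconds (164.3 hours / 6.84 days)

Difference = 1664674074 - 1664082703 = 591371 seconds
In hours: 591371 / 3600 ≈ 164.3
In days: 591371 / 86400 ≈ 6.84


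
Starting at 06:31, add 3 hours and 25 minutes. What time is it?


Start: 391 minutes from midnight
Add: 205 minutes
Total: 596 minutes
Hours: 596 ÷ 60 = 9 remainder 56

09:56


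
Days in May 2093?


Month: May (month 5)
May has 31 days

31 days


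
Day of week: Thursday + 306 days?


Start: Thursday (index 3)
(3 + 306) mod 7
= 309 mod 7
= 1
Index 1 → Tuesday

Tuesday


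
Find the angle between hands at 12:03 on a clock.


Hour hand (12 ≡ 0 on the dial): 0×30 + 3×0.5 = 1.5°
Minute hand = 3×6 = 18°
Difference = |1.5 - 18| = 16.5°

16.5°


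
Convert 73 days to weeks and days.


10 weeks 3 days

Weeks: 73 ÷ 7 = 10 remainder 3


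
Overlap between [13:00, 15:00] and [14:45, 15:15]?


Meeting A: 780-900 (in minutes from midnight)
Meeting B: 885-915
Overlap start = max(780, 885) = 885
Overlap end = min(900, 915) = 900
Overlap = max(0, 900 - 885) = 15 min

15 minutes


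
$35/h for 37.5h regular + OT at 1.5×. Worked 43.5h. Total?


Regular: 37.5h × $35 = $1312.50
Overtime: 43.5 - 37.5 = 6.0h
OT pay: 6.0h × $35 × 1.5 = $315.00
Total = $1312.50 + $315.00 = $1627.50

$1627.50


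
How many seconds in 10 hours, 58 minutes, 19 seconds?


39499 seconds

Hours: 10 × 3600 = 36000
Minutes: 58 × 60 = 3480
Seconds: 19
Total = 36000 + 3480 + 19 = 39499


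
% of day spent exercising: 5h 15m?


21.9%

Time: 315 minutes
Day: 1440 minutes
Percentage = (315/1440) × 100 ≈ 21.9%


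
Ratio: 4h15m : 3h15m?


17:13 (1.31)

Duration 1: 255 minutes
Duration 2: 195 minutes
Ratio = 255:195
GCD = 15
Simplified = 17:13
As a decimal: 17/13 ≈ 1.31


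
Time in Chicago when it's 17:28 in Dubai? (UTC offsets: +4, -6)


07:28

Time difference = UTC-6 - UTC+4 = -10 hours
New hour = (17 -10) mod 24
= 7 mod 24 = 7
Minutes unchanged → 07:28


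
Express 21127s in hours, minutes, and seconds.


5h 52m 7s

Hours: 21127 ÷ 3600 = 5 remainder 3127
Minutes: 3127 ÷ 60 = 52 remainder 7
Seconds: 7


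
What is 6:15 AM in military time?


06:15

Input: 6:15 AM
AM hour stays: 6


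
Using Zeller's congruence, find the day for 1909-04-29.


Zeller's congruence:
q=29, m=4, k=9, j=19
h = (29 + ⌊13×5/5⌋ + 9 + ⌊9/4⌋ + ⌊19/4⌋ - 2×19) mod 7
= (29 + 13 + 9 + 2 + 4 - 38) mod 7
= 19 mod 7 = 5
h=5 → Thursday

Thursday


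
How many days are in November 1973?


30 days

Month: November (month 11)
November has 30 days


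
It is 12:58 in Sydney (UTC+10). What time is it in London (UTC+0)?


Time difference = UTC+0 - UTC+10 = -10 hours
New hour = (12 -10) mod 24
= 2 mod 24 = 2
Minutes unchanged → 02:58

02:58


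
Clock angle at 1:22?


91.0°

Hour hand = 1×30 + 22×0.5 = 41.0°
Minute hand = 22×6 = 132°
Difference = |41.0 - 132| = 91.0°


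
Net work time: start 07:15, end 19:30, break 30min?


11h 45m (705 minutes)

Total time = (19×60+30) - (7×60+15)
= 1170 - 435 = 735 min
Minus break: 735 - 30 = 705 min
= 11h 45m


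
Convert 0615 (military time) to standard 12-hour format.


6:15 AM

Hour: 6
6 < 12 → AM


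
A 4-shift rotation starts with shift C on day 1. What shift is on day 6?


Shifts: A, B, C, D
Start: C (index 2)
Day 6: (2 + 6 - 1) mod 4
= 7 mod 4
= 3
Index 3 → shift D

Shift D


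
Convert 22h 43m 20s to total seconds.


81800 seconds

Hours: 22 × 3600 = 79200
Minutes: 43 × 60 = 2580
Seconds: 20
Total = 79200 + 2580 + 20 = 81800


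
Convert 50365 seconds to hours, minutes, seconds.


13h 59m 25s

Hours: 50365 ÷ 3600 = 13 remainder 3565
Minutes: 3565 ÷ 60 = 59 remainder 25
Seconds: 25


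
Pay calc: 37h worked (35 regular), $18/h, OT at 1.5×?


Regular: 35h × $18 = $630.00
Overtime: 37 - 35 = 2h
OT pay: 2h × $18 × 1.5 = $54.00
Total = $630.00 + $54.00 = $684.00

$684.00


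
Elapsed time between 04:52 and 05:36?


End time in minutes: 5×60 + 36 = 336
Start time in minutes: 4×60 + 52 = 292
Difference = 336 - 292 = 44 minutes
= 0 hours 44 minutes

0h 44m


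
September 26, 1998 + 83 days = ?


December 18, 1998

Start: September 26, 1998
Add 83 days
September 26 → October 1: 30 - 26 + 1 = 5 days (83 - 5 = 78 left)
October 1 → November 1: 31 - 1 + 1 = 31 days (78 - 31 = 47 left)
November 1 → December 1: 30 - 1 + 1 = 30 days (47 - 30 = 17 left)
December 1 + 17 = December 18, 1998


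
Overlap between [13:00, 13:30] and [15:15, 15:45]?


0 minutes

Meeting A: 780-810 (in minutes from midnight)
Meeting B: 915-945
Overlap start = max(780, 915) = 915
Overlap end = min(810, 945) = 810
Overlap = max(0, 810 - 915) = 0 min


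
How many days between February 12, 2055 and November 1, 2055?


From February 12, 2055 to November 1, 2055
Rest of February 2055: 28 - 12 = 16
Full months: March 31, April 30, May 31, June 30, July 31, August 31, September 30, October 31
Days into November 2055: 1
Total = 16 + 31 + 30 + 31 + 30 + 31 + 31 + 30 + 31 + 1 = 262 days

262 days


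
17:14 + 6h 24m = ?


Start: 1034 minutes from midnight
Add: 384 minutes
Total: 1418 minutes
Hours: 1418 ÷ 60 = 23 remainder 38

23:38


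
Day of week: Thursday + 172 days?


Monday

Start: Thursday (index 3)
(3 + 172) mod 7
= 175 mod 7
= 0
Index 0 → Monday


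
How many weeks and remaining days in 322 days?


46 weeks 0 days

Weeks: 322 ÷ 7 = 46 remainder 0


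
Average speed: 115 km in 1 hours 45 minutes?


Distance: 115 km
Time: 1h 45m = 105 min = 105/60 = 7/4 hours
Speed = 115 ÷ (7/4) = 115 × 4 / 7 = 460/7 ≈ 65.7 km/h

65.7 km/h


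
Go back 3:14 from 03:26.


Start: 206 minutes from midnight
Subtract: 194 minutes
Remaining: 206 - 194 = 12
Hours: 0, Minutes: 12

00:12


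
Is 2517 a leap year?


Rules: divisible by 4 AND (not by 100 OR by 400)
2517 ÷ 4 = 629 remainder 1 → not divisible by 4
Not divisible by 4 → not a leap year

No


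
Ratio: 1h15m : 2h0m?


Duration 1: 75 minutes
Duration 2: 120 minutes
Ratio = 75:120
GCD = 15
Simplified = 5:8
As a decimal: 5/8 ≈ 0.63

5:8 (0.63)


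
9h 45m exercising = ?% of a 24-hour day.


40.6%

Time: 585 minutes
Day: 1440 minutes
Percentage = (585/1440) × 100 ≈ 40.6%


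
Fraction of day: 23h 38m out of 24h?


0.9847 (98.47%)

Total minutes: 23×60 + 38 = 1418
Day = 24×60 = 1440 minutes
Fraction = 1418/1440 ≈ 0.9847
As a percentage: 1418/1440 × 100 ≈ 98.47%
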